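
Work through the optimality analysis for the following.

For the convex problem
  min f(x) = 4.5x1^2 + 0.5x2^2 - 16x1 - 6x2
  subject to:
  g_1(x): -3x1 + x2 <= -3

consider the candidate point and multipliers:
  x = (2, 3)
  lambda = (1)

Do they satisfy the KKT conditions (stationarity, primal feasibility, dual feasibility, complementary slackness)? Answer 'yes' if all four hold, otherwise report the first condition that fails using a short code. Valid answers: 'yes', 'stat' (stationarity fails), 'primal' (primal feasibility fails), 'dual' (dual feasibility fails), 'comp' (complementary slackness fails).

Gradient of f: grad f(x) = Q x + c = (2, -3)
Constraint values g_i(x) = a_i^T x - b_i:
  g_1((2, 3)) = 0
Stationarity residual: grad f(x) + sum_i lambda_i a_i = (-1, -2)
  -> stationarity FAILS
Primal feasibility (all g_i <= 0): OK
Dual feasibility (all lambda_i >= 0): OK
Complementary slackness (lambda_i * g_i(x) = 0 for all i): OK

Verdict: the first failing condition is stationarity -> stat.

stat


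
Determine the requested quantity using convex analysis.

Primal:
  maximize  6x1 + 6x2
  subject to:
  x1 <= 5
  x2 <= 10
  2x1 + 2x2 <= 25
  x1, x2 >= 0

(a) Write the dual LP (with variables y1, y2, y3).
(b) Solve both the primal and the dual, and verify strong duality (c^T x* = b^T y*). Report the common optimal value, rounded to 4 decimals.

The standard primal-dual pair for 'max c^T x s.t. A x <= b, x >= 0' is:
  Dual:  min b^T y  s.t.  A^T y >= c,  y >= 0.

So the dual LP is:
  minimize  5y1 + 10y2 + 25y3
  subject to:
    y1 + 2y3 >= 6
    y2 + 2y3 >= 6
    y1, y2, y3 >= 0

Solving the primal: x* = (2.5, 10).
  primal value c^T x* = 75.
Solving the dual: y* = (0, 0, 3).
  dual value b^T y* = 75.
Strong duality: c^T x* = b^T y*. Confirmed.

75


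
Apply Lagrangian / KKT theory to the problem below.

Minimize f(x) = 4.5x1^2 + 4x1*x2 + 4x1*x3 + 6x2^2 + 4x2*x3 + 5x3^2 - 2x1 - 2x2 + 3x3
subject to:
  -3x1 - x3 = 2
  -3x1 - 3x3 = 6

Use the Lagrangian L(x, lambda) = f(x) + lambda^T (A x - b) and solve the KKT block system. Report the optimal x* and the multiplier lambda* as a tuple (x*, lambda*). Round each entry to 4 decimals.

Form the Lagrangian:
  L(x, lambda) = (1/2) x^T Q x + c^T x + lambda^T (A x - b)
Stationarity (grad_x L = 0): Q x + c + A^T lambda = 0.
Primal feasibility: A x = b.

This gives the KKT block system:
  [ Q   A^T ] [ x     ]   [-c ]
  [ A    0  ] [ lambda ] = [ b ]

Solving the linear system:
  x*      = (0, 0.8333, -2)
  lambda* = (3.5, -5.7222)
  f(x*)   = 9.8333

x* = (0, 0.8333, -2), lambda* = (3.5, -5.7222)


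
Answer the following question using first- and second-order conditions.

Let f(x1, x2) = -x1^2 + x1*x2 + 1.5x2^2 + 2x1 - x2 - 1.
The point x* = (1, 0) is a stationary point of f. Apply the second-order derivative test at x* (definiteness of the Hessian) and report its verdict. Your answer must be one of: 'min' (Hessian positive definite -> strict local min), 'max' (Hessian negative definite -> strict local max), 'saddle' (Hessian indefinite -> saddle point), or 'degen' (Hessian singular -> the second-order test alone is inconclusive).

Compute the Hessian H = grad^2 f:
  H = [[-2, 1], [1, 3]]
Verify stationarity: grad f(x*) = H x* + g = (0, 0).
Eigenvalues of H: -2.1926, 3.1926.
Eigenvalues have mixed signs, so H is indefinite -> x* is a saddle point.

saddle


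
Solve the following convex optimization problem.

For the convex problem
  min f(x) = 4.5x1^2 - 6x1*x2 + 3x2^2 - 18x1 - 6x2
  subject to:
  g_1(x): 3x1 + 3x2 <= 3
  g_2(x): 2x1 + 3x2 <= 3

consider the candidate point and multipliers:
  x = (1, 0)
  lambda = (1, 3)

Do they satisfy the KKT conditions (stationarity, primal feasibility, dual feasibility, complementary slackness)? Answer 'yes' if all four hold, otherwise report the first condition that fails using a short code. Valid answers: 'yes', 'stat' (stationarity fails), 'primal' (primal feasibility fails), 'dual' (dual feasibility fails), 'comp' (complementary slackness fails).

Gradient of f: grad f(x) = Q x + c = (-9, -12)
Constraint values g_i(x) = a_i^T x - b_i:
  g_1((1, 0)) = 0
  g_2((1, 0)) = -1
Stationarity residual: grad f(x) + sum_i lambda_i a_i = (0, 0)
  -> stationarity OK
Primal feasibility (all g_i <= 0): OK
Dual feasibility (all lambda_i >= 0): OK
Complementary slackness (lambda_i * g_i(x) = 0 for all i): FAILS

Verdict: the first failing condition is complementary_slackness -> comp.

comp


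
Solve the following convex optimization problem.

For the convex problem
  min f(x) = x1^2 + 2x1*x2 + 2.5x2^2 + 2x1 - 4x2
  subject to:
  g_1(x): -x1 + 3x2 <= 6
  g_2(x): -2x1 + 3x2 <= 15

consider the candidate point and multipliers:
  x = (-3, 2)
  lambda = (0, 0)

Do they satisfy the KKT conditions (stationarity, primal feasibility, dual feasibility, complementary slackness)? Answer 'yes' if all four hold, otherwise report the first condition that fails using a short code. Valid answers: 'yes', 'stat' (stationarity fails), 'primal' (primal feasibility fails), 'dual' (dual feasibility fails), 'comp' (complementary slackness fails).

Gradient of f: grad f(x) = Q x + c = (0, 0)
Constraint values g_i(x) = a_i^T x - b_i:
  g_1((-3, 2)) = 3
  g_2((-3, 2)) = -3
Stationarity residual: grad f(x) + sum_i lambda_i a_i = (0, 0)
  -> stationarity OK
Primal feasibility (all g_i <= 0): FAILS
Dual feasibility (all lambda_i >= 0): OK
Complementary slackness (lambda_i * g_i(x) = 0 for all i): OK

Verdict: the first failing condition is primal_feasibility -> primal.

primal


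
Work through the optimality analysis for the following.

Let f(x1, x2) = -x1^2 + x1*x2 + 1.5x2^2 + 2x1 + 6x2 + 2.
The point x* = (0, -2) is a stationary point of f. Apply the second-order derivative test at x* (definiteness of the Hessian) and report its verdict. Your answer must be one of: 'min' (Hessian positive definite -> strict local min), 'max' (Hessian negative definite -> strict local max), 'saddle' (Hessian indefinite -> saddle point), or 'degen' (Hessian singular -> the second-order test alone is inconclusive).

Compute the Hessian H = grad^2 f:
  H = [[-2, 1], [1, 3]]
Verify stationarity: grad f(x*) = H x* + g = (0, 0).
Eigenvalues of H: -2.1926, 3.1926.
Eigenvalues have mixed signs, so H is indefinite -> x* is a saddle point.

saddle


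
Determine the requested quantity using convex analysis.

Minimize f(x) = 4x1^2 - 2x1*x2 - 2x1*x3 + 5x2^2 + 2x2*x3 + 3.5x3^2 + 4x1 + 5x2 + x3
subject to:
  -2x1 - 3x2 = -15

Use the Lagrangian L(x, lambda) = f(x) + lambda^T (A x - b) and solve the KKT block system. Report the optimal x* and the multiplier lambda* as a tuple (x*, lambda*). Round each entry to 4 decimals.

Form the Lagrangian:
  L(x, lambda) = (1/2) x^T Q x + c^T x + lambda^T (A x - b)
Stationarity (grad_x L = 0): Q x + c + A^T lambda = 0.
Primal feasibility: A x = b.

This gives the KKT block system:
  [ Q   A^T ] [ x     ]   [-c ]
  [ A    0  ] [ lambda ] = [ b ]

Solving the linear system:
  x*      = (2.7676, 3.1549, -0.2535)
  lambda* = (10.169)
  f(x*)   = 89.5634

x* = (2.7676, 3.1549, -0.2535), lambda* = (10.169)


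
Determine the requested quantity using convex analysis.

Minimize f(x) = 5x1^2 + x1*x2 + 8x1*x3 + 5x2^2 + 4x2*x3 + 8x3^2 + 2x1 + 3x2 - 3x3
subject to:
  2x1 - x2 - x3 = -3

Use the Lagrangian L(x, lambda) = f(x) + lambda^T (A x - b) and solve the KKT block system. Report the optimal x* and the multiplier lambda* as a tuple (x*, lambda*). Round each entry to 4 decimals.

Form the Lagrangian:
  L(x, lambda) = (1/2) x^T Q x + c^T x + lambda^T (A x - b)
Stationarity (grad_x L = 0): Q x + c + A^T lambda = 0.
Primal feasibility: A x = b.

This gives the KKT block system:
  [ Q   A^T ] [ x     ]   [-c ]
  [ A    0  ] [ lambda ] = [ b ]

Solving the linear system:
  x*      = (-1.2228, -0.4393, 0.9937)
  lambda* = (1.359)
  f(x*)   = -1.3337

x* = (-1.2228, -0.4393, 0.9937), lambda* = (1.359)


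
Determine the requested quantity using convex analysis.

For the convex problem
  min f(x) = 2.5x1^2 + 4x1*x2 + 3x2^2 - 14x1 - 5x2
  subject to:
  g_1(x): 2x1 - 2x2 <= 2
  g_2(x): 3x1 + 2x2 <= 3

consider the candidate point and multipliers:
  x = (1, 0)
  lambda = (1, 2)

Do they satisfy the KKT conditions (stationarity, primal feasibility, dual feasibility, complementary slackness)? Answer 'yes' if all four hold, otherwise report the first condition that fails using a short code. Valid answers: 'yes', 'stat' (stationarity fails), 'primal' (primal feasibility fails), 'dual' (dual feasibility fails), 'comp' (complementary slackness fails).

Gradient of f: grad f(x) = Q x + c = (-9, -1)
Constraint values g_i(x) = a_i^T x - b_i:
  g_1((1, 0)) = 0
  g_2((1, 0)) = 0
Stationarity residual: grad f(x) + sum_i lambda_i a_i = (-1, 1)
  -> stationarity FAILS
Primal feasibility (all g_i <= 0): OK
Dual feasibility (all lambda_i >= 0): OK
Complementary slackness (lambda_i * g_i(x) = 0 for all i): OK

Verdict: the first failing condition is stationarity -> stat.

stat


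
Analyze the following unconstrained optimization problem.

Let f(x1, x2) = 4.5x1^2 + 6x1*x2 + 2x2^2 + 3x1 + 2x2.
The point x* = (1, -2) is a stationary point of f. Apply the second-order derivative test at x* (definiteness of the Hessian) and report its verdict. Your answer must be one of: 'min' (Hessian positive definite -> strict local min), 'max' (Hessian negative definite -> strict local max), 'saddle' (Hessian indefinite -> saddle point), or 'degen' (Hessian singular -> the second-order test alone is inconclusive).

Compute the Hessian H = grad^2 f:
  H = [[9, 6], [6, 4]]
Verify stationarity: grad f(x*) = H x* + g = (0, 0).
Eigenvalues of H: 0, 13.
H has a zero eigenvalue (singular; positive semidefinite but not definite), so H is neither positive definite, negative definite, nor indefinite. The second-order test alone is inconclusive -> degen.
(Indeed, f is constant along the null direction of H through x*, so x* is not a strict local extremum.)

degen


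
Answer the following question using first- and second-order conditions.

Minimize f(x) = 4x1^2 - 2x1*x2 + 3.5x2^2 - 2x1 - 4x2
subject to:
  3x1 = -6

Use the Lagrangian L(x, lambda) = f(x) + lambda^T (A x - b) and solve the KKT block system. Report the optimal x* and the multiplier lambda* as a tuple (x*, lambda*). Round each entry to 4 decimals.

Form the Lagrangian:
  L(x, lambda) = (1/2) x^T Q x + c^T x + lambda^T (A x - b)
Stationarity (grad_x L = 0): Q x + c + A^T lambda = 0.
Primal feasibility: A x = b.

This gives the KKT block system:
  [ Q   A^T ] [ x     ]   [-c ]
  [ A    0  ] [ lambda ] = [ b ]

Solving the linear system:
  x*      = (-2, 0)
  lambda* = (6)
  f(x*)   = 20

x* = (-2, 0), lambda* = (6)


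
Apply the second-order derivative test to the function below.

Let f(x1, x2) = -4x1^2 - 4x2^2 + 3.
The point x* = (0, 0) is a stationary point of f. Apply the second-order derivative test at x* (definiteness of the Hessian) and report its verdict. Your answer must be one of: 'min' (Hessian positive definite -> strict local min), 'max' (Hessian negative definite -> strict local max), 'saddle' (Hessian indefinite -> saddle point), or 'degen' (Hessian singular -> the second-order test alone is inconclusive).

Compute the Hessian H = grad^2 f:
  H = [[-8, 0], [0, -8]]
Verify stationarity: grad f(x*) = H x* + g = (0, 0).
Eigenvalues of H: -8, -8.
Both eigenvalues < 0, so H is negative definite -> x* is a strict local max.

max


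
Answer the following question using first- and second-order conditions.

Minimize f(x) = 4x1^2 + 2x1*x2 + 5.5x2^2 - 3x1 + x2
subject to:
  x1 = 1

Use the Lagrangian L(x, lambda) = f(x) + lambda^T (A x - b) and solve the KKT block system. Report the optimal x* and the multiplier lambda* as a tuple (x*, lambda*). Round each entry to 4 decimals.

Form the Lagrangian:
  L(x, lambda) = (1/2) x^T Q x + c^T x + lambda^T (A x - b)
Stationarity (grad_x L = 0): Q x + c + A^T lambda = 0.
Primal feasibility: A x = b.

This gives the KKT block system:
  [ Q   A^T ] [ x     ]   [-c ]
  [ A    0  ] [ lambda ] = [ b ]

Solving the linear system:
  x*      = (1, -0.2727)
  lambda* = (-4.4545)
  f(x*)   = 0.5909

x* = (1, -0.2727), lambda* = (-4.4545)


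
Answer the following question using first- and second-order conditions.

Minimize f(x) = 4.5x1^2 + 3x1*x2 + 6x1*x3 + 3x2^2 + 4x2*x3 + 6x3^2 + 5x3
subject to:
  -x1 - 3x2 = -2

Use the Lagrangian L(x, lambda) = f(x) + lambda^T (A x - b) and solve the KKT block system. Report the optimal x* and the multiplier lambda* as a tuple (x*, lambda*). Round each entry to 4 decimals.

Form the Lagrangian:
  L(x, lambda) = (1/2) x^T Q x + c^T x + lambda^T (A x - b)
Stationarity (grad_x L = 0): Q x + c + A^T lambda = 0.
Primal feasibility: A x = b.

This gives the KKT block system:
  [ Q   A^T ] [ x     ]   [-c ]
  [ A    0  ] [ lambda ] = [ b ]

Solving the linear system:
  x*      = (0.3956, 0.5348, -0.7927)
  lambda* = (0.4082)
  f(x*)   = -1.5736

x* = (0.3956, 0.5348, -0.7927), lambda* = (0.4082)


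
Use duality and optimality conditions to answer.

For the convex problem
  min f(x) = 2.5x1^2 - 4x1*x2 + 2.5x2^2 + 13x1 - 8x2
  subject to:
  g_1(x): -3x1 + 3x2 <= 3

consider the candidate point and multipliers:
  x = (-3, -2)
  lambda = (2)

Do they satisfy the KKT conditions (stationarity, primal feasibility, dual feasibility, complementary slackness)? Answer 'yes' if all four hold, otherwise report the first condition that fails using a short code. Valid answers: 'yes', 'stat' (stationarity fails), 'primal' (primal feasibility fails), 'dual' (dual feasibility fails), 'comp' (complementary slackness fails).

Gradient of f: grad f(x) = Q x + c = (6, -6)
Constraint values g_i(x) = a_i^T x - b_i:
  g_1((-3, -2)) = 0
Stationarity residual: grad f(x) + sum_i lambda_i a_i = (0, 0)
  -> stationarity OK
Primal feasibility (all g_i <= 0): OK
Dual feasibility (all lambda_i >= 0): OK
Complementary slackness (lambda_i * g_i(x) = 0 for all i): OK

Verdict: yes, KKT holds.

yes


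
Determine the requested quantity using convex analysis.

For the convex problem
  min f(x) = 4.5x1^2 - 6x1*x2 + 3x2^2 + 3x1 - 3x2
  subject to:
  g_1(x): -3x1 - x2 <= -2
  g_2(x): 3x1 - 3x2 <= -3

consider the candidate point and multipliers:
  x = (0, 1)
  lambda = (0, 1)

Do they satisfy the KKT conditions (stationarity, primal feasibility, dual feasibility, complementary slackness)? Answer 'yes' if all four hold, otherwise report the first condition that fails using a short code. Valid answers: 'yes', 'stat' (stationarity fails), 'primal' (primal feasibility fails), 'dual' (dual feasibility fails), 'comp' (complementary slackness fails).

Gradient of f: grad f(x) = Q x + c = (-3, 3)
Constraint values g_i(x) = a_i^T x - b_i:
  g_1((0, 1)) = 1
  g_2((0, 1)) = 0
Stationarity residual: grad f(x) + sum_i lambda_i a_i = (0, 0)
  -> stationarity OK
Primal feasibility (all g_i <= 0): FAILS
Dual feasibility (all lambda_i >= 0): OK
Complementary slackness (lambda_i * g_i(x) = 0 for all i): OK

Verdict: the first failing condition is primal_feasibility -> primal.

primal


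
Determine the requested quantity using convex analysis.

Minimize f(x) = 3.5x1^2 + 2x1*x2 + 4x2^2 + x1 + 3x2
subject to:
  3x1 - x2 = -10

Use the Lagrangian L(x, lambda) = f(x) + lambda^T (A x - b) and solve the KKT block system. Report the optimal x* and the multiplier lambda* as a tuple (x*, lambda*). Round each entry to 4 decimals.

Form the Lagrangian:
  L(x, lambda) = (1/2) x^T Q x + c^T x + lambda^T (A x - b)
Stationarity (grad_x L = 0): Q x + c + A^T lambda = 0.
Primal feasibility: A x = b.

This gives the KKT block system:
  [ Q   A^T ] [ x     ]   [-c ]
  [ A    0  ] [ lambda ] = [ b ]

Solving the linear system:
  x*      = (-2.967, 1.0989)
  lambda* = (5.8571)
  f(x*)   = 29.4505

x* = (-2.967, 1.0989), lambda* = (5.8571)


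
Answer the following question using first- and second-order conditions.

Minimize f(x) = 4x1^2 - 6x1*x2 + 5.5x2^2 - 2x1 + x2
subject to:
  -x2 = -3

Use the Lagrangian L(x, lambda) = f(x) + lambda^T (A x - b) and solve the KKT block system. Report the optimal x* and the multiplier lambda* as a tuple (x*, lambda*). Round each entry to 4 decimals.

Form the Lagrangian:
  L(x, lambda) = (1/2) x^T Q x + c^T x + lambda^T (A x - b)
Stationarity (grad_x L = 0): Q x + c + A^T lambda = 0.
Primal feasibility: A x = b.

This gives the KKT block system:
  [ Q   A^T ] [ x     ]   [-c ]
  [ A    0  ] [ lambda ] = [ b ]

Solving the linear system:
  x*      = (2.5, 3)
  lambda* = (19)
  f(x*)   = 27.5

x* = (2.5, 3), lambda* = (19)


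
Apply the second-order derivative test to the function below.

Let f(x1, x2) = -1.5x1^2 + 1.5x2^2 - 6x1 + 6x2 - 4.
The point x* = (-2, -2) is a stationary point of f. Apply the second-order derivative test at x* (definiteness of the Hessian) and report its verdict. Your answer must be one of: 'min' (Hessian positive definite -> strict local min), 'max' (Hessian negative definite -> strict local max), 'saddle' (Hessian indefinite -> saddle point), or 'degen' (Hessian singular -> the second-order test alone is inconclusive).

Compute the Hessian H = grad^2 f:
  H = [[-3, 0], [0, 3]]
Verify stationarity: grad f(x*) = H x* + g = (0, 0).
Eigenvalues of H: -3, 3.
Eigenvalues have mixed signs, so H is indefinite -> x* is a saddle point.

saddle


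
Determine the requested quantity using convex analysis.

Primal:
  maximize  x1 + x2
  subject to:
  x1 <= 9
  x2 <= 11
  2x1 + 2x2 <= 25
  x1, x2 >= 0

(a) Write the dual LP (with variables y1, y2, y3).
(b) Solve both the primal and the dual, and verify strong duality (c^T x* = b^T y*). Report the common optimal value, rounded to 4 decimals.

The standard primal-dual pair for 'max c^T x s.t. A x <= b, x >= 0' is:
  Dual:  min b^T y  s.t.  A^T y >= c,  y >= 0.

So the dual LP is:
  minimize  9y1 + 11y2 + 25y3
  subject to:
    y1 + 2y3 >= 1
    y2 + 2y3 >= 1
    y1, y2, y3 >= 0

Solving the primal: x* = (1.5, 11).
  primal value c^T x* = 12.5.
Solving the dual: y* = (0, 0, 0.5).
  dual value b^T y* = 12.5.
Strong duality: c^T x* = b^T y*. Confirmed.

12.5


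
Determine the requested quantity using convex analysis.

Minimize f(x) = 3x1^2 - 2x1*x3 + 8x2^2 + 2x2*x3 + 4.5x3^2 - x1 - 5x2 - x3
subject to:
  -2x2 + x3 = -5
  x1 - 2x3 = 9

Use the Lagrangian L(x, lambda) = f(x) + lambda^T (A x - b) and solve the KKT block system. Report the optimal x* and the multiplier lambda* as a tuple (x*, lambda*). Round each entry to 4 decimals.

Form the Lagrangian:
  L(x, lambda) = (1/2) x^T Q x + c^T x + lambda^T (A x - b)
Stationarity (grad_x L = 0): Q x + c + A^T lambda = 0.
Primal feasibility: A x = b.

This gives the KKT block system:
  [ Q   A^T ] [ x     ]   [-c ]
  [ A    0  ] [ lambda ] = [ b ]

Solving the linear system:
  x*      = (1.9355, 0.7339, -3.5323)
  lambda* = (-0.1613, -17.6774)
  f(x*)   = 78.1089

x* = (1.9355, 0.7339, -3.5323), lambda* = (-0.1613, -17.6774)


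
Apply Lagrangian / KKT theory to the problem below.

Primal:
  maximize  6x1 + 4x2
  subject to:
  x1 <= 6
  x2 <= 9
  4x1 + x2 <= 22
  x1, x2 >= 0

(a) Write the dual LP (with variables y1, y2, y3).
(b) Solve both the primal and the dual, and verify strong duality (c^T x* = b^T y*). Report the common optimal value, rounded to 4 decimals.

The standard primal-dual pair for 'max c^T x s.t. A x <= b, x >= 0' is:
  Dual:  min b^T y  s.t.  A^T y >= c,  y >= 0.

So the dual LP is:
  minimize  6y1 + 9y2 + 22y3
  subject to:
    y1 + 4y3 >= 6
    y2 + y3 >= 4
    y1, y2, y3 >= 0

Solving the primal: x* = (3.25, 9).
  primal value c^T x* = 55.5.
Solving the dual: y* = (0, 2.5, 1.5).
  dual value b^T y* = 55.5.
Strong duality: c^T x* = b^T y*. Confirmed.

55.5


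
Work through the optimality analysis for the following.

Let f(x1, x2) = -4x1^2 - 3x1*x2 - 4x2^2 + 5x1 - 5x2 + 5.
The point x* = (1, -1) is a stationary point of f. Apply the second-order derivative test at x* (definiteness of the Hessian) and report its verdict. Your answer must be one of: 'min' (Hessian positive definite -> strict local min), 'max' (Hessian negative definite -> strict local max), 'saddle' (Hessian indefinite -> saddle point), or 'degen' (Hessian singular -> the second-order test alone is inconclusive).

Compute the Hessian H = grad^2 f:
  H = [[-8, -3], [-3, -8]]
Verify stationarity: grad f(x*) = H x* + g = (0, 0).
Eigenvalues of H: -11, -5.
Both eigenvalues < 0, so H is negative definite -> x* is a strict local max.

max


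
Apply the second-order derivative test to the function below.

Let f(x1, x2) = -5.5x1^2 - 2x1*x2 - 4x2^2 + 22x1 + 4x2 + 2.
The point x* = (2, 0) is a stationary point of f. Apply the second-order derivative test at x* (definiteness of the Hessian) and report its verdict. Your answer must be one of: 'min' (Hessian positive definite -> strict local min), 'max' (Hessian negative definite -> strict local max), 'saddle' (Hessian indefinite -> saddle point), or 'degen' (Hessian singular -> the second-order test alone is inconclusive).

Compute the Hessian H = grad^2 f:
  H = [[-11, -2], [-2, -8]]
Verify stationarity: grad f(x*) = H x* + g = (0, 0).
Eigenvalues of H: -12, -7.
Both eigenvalues < 0, so H is negative definite -> x* is a strict local max.

max


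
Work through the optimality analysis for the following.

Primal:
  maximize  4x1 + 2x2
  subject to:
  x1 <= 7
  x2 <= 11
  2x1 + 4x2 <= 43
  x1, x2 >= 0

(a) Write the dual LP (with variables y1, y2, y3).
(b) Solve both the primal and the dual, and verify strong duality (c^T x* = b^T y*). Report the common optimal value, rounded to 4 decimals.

The standard primal-dual pair for 'max c^T x s.t. A x <= b, x >= 0' is:
  Dual:  min b^T y  s.t.  A^T y >= c,  y >= 0.

So the dual LP is:
  minimize  7y1 + 11y2 + 43y3
  subject to:
    y1 + 2y3 >= 4
    y2 + 4y3 >= 2
    y1, y2, y3 >= 0

Solving the primal: x* = (7, 7.25).
  primal value c^T x* = 42.5.
Solving the dual: y* = (3, 0, 0.5).
  dual value b^T y* = 42.5.
Strong duality: c^T x* = b^T y*. Confirmed.

42.5


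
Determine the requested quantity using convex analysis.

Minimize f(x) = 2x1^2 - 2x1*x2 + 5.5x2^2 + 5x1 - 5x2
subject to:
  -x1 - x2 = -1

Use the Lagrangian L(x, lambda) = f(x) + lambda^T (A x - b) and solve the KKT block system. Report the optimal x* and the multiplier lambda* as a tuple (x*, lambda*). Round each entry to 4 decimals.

Form the Lagrangian:
  L(x, lambda) = (1/2) x^T Q x + c^T x + lambda^T (A x - b)
Stationarity (grad_x L = 0): Q x + c + A^T lambda = 0.
Primal feasibility: A x = b.

This gives the KKT block system:
  [ Q   A^T ] [ x     ]   [-c ]
  [ A    0  ] [ lambda ] = [ b ]

Solving the linear system:
  x*      = (0.1579, 0.8421)
  lambda* = (3.9474)
  f(x*)   = 0.2632

x* = (0.1579, 0.8421), lambda* = (3.9474)


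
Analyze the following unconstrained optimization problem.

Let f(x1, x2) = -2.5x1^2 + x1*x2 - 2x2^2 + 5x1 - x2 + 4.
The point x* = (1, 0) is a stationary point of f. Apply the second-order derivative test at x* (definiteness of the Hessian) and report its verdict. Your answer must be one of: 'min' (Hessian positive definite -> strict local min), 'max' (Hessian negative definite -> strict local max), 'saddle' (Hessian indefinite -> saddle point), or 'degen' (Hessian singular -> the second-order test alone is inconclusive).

Compute the Hessian H = grad^2 f:
  H = [[-5, 1], [1, -4]]
Verify stationarity: grad f(x*) = H x* + g = (0, 0).
Eigenvalues of H: -5.618, -3.382.
Both eigenvalues < 0, so H is negative definite -> x* is a strict local max.

max


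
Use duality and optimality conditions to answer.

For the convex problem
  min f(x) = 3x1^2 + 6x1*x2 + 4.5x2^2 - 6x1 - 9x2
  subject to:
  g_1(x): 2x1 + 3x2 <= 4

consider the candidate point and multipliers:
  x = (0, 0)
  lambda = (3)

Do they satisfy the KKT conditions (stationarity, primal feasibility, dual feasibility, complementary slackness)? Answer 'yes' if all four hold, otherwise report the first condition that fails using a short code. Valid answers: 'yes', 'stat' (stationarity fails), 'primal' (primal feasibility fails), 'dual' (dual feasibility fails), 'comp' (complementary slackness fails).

Gradient of f: grad f(x) = Q x + c = (-6, -9)
Constraint values g_i(x) = a_i^T x - b_i:
  g_1((0, 0)) = -4
Stationarity residual: grad f(x) + sum_i lambda_i a_i = (0, 0)
  -> stationarity OK
Primal feasibility (all g_i <= 0): OK
Dual feasibility (all lambda_i >= 0): OK
Complementary slackness (lambda_i * g_i(x) = 0 for all i): FAILS

Verdict: the first failing condition is complementary_slackness -> comp.

comp


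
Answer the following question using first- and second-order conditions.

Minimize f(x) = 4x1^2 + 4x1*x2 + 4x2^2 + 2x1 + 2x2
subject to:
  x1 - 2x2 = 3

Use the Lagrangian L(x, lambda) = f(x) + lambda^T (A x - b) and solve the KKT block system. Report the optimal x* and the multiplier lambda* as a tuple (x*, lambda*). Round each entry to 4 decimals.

Form the Lagrangian:
  L(x, lambda) = (1/2) x^T Q x + c^T x + lambda^T (A x - b)
Stationarity (grad_x L = 0): Q x + c + A^T lambda = 0.
Primal feasibility: A x = b.

This gives the KKT block system:
  [ Q   A^T ] [ x     ]   [-c ]
  [ A    0  ] [ lambda ] = [ b ]

Solving the linear system:
  x*      = (0.6429, -1.1786)
  lambda* = (-2.4286)
  f(x*)   = 3.1071

x* = (0.6429, -1.1786), lambda* = (-2.4286)


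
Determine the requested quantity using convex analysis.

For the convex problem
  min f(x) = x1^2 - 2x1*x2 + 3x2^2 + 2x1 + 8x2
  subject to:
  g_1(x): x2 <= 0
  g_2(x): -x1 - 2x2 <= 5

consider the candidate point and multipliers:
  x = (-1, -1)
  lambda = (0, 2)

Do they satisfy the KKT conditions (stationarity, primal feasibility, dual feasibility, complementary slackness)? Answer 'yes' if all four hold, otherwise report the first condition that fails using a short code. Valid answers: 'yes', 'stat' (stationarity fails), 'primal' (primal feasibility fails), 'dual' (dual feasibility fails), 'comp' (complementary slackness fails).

Gradient of f: grad f(x) = Q x + c = (2, 4)
Constraint values g_i(x) = a_i^T x - b_i:
  g_1((-1, -1)) = -1
  g_2((-1, -1)) = -2
Stationarity residual: grad f(x) + sum_i lambda_i a_i = (0, 0)
  -> stationarity OK
Primal feasibility (all g_i <= 0): OK
Dual feasibility (all lambda_i >= 0): OK
Complementary slackness (lambda_i * g_i(x) = 0 for all i): FAILS

Verdict: the first failing condition is complementary_slackness -> comp.

comp


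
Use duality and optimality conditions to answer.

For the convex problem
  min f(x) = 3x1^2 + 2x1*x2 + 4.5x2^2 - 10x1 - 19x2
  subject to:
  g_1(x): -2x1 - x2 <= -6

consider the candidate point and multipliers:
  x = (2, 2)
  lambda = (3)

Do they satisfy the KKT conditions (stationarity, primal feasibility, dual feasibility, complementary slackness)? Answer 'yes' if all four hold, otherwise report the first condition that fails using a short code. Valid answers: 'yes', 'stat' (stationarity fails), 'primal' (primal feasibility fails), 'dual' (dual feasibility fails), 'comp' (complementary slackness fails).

Gradient of f: grad f(x) = Q x + c = (6, 3)
Constraint values g_i(x) = a_i^T x - b_i:
  g_1((2, 2)) = 0
Stationarity residual: grad f(x) + sum_i lambda_i a_i = (0, 0)
  -> stationarity OK
Primal feasibility (all g_i <= 0): OK
Dual feasibility (all lambda_i >= 0): OK
Complementary slackness (lambda_i * g_i(x) = 0 for all i): OK

Verdict: yes, KKT holds.

yes


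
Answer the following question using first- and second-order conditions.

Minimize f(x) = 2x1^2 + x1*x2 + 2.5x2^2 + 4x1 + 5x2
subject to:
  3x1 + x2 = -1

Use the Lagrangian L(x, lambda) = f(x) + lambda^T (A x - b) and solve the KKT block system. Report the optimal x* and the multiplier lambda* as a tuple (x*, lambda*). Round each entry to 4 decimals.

Form the Lagrangian:
  L(x, lambda) = (1/2) x^T Q x + c^T x + lambda^T (A x - b)
Stationarity (grad_x L = 0): Q x + c + A^T lambda = 0.
Primal feasibility: A x = b.

This gives the KKT block system:
  [ Q   A^T ] [ x     ]   [-c ]
  [ A    0  ] [ lambda ] = [ b ]

Solving the linear system:
  x*      = (-0.0698, -0.7907)
  lambda* = (-0.9767)
  f(x*)   = -2.6047

x* = (-0.0698, -0.7907), lambda* = (-0.9767)


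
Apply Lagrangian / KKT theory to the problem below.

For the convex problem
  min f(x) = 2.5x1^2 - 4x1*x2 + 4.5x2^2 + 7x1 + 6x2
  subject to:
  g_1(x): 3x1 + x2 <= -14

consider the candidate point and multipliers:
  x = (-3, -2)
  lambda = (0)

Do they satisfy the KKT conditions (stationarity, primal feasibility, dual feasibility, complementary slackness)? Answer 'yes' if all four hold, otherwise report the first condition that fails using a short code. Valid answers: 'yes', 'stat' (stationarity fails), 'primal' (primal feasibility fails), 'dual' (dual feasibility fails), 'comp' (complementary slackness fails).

Gradient of f: grad f(x) = Q x + c = (0, 0)
Constraint values g_i(x) = a_i^T x - b_i:
  g_1((-3, -2)) = 3
Stationarity residual: grad f(x) + sum_i lambda_i a_i = (0, 0)
  -> stationarity OK
Primal feasibility (all g_i <= 0): FAILS
Dual feasibility (all lambda_i >= 0): OK
Complementary slackness (lambda_i * g_i(x) = 0 for all i): OK

Verdict: the first failing condition is primal_feasibility -> primal.

primal


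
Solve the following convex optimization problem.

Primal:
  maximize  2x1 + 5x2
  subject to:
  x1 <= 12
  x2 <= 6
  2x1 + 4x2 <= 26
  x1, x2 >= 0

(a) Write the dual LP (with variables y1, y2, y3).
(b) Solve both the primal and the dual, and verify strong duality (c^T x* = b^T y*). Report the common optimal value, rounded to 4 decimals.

The standard primal-dual pair for 'max c^T x s.t. A x <= b, x >= 0' is:
  Dual:  min b^T y  s.t.  A^T y >= c,  y >= 0.

So the dual LP is:
  minimize  12y1 + 6y2 + 26y3
  subject to:
    y1 + 2y3 >= 2
    y2 + 4y3 >= 5
    y1, y2, y3 >= 0

Solving the primal: x* = (1, 6).
  primal value c^T x* = 32.
Solving the dual: y* = (0, 1, 1).
  dual value b^T y* = 32.
Strong duality: c^T x* = b^T y*. Confirmed.

32


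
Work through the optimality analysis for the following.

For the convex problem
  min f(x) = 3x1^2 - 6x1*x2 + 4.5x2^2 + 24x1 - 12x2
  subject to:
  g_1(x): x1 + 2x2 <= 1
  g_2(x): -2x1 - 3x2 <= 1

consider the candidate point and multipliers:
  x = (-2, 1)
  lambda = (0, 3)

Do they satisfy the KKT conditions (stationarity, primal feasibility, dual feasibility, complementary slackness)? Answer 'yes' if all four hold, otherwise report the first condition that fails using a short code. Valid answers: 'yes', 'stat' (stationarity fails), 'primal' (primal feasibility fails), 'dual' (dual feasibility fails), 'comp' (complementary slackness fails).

Gradient of f: grad f(x) = Q x + c = (6, 9)
Constraint values g_i(x) = a_i^T x - b_i:
  g_1((-2, 1)) = -1
  g_2((-2, 1)) = 0
Stationarity residual: grad f(x) + sum_i lambda_i a_i = (0, 0)
  -> stationarity OK
Primal feasibility (all g_i <= 0): OK
Dual feasibility (all lambda_i >= 0): OK
Complementary slackness (lambda_i * g_i(x) = 0 for all i): OK

Verdict: yes, KKT holds.

yes


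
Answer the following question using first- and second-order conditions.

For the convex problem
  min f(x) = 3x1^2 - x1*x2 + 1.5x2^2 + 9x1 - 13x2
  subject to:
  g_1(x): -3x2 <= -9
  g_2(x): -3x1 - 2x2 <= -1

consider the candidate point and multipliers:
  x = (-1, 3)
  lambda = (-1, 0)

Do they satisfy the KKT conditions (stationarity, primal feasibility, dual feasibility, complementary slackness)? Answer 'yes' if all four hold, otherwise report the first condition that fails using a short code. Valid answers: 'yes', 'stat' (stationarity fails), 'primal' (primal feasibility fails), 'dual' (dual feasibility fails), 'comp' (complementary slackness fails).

Gradient of f: grad f(x) = Q x + c = (0, -3)
Constraint values g_i(x) = a_i^T x - b_i:
  g_1((-1, 3)) = 0
  g_2((-1, 3)) = -2
Stationarity residual: grad f(x) + sum_i lambda_i a_i = (0, 0)
  -> stationarity OK
Primal feasibility (all g_i <= 0): OK
Dual feasibility (all lambda_i >= 0): FAILS
Complementary slackness (lambda_i * g_i(x) = 0 for all i): OK

Verdict: the first failing condition is dual_feasibility -> dual.

dual


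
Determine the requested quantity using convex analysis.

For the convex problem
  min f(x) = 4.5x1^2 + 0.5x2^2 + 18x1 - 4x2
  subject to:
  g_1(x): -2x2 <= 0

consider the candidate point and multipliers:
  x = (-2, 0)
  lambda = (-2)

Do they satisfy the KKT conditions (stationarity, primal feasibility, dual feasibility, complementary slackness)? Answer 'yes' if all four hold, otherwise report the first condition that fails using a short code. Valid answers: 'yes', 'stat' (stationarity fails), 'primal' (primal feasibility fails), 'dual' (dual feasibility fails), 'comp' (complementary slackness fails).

Gradient of f: grad f(x) = Q x + c = (0, -4)
Constraint values g_i(x) = a_i^T x - b_i:
  g_1((-2, 0)) = 0
Stationarity residual: grad f(x) + sum_i lambda_i a_i = (0, 0)
  -> stationarity OK
Primal feasibility (all g_i <= 0): OK
Dual feasibility (all lambda_i >= 0): FAILS
Complementary slackness (lambda_i * g_i(x) = 0 for all i): OK

Verdict: the first failing condition is dual_feasibility -> dual.

dual


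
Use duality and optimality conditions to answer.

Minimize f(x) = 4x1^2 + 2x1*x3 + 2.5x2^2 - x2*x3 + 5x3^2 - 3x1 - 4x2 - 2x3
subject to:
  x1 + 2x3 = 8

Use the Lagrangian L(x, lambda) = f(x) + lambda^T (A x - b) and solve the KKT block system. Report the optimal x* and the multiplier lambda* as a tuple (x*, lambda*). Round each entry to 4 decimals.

Form the Lagrangian:
  L(x, lambda) = (1/2) x^T Q x + c^T x + lambda^T (A x - b)
Stationarity (grad_x L = 0): Q x + c + A^T lambda = 0.
Primal feasibility: A x = b.

This gives the KKT block system:
  [ Q   A^T ] [ x     ]   [-c ]
  [ A    0  ] [ lambda ] = [ b ]

Solving the linear system:
  x*      = (1.5621, 1.4438, 3.2189)
  lambda* = (-15.9349)
  f(x*)   = 55.2899

x* = (1.5621, 1.4438, 3.2189), lambda* = (-15.9349)


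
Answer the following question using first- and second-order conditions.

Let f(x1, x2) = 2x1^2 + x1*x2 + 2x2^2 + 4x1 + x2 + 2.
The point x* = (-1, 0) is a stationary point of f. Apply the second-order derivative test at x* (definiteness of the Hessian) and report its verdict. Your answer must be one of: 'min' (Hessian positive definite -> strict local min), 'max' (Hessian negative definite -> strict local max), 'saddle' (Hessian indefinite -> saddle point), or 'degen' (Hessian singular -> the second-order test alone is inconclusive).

Compute the Hessian H = grad^2 f:
  H = [[4, 1], [1, 4]]
Verify stationarity: grad f(x*) = H x* + g = (0, 0).
Eigenvalues of H: 3, 5.
Both eigenvalues > 0, so H is positive definite -> x* is a strict local min.

min


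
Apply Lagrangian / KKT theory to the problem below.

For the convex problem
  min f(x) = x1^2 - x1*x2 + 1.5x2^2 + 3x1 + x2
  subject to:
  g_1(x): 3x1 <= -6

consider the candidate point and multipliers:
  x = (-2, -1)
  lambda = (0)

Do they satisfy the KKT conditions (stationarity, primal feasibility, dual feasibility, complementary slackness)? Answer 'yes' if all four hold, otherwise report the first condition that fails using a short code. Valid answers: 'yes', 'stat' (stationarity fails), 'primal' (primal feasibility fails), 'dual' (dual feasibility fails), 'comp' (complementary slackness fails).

Gradient of f: grad f(x) = Q x + c = (0, 0)
Constraint values g_i(x) = a_i^T x - b_i:
  g_1((-2, -1)) = 0
Stationarity residual: grad f(x) + sum_i lambda_i a_i = (0, 0)
  -> stationarity OK
Primal feasibility (all g_i <= 0): OK
Dual feasibility (all lambda_i >= 0): OK
Complementary slackness (lambda_i * g_i(x) = 0 for all i): OK

Verdict: yes, KKT holds.

yes


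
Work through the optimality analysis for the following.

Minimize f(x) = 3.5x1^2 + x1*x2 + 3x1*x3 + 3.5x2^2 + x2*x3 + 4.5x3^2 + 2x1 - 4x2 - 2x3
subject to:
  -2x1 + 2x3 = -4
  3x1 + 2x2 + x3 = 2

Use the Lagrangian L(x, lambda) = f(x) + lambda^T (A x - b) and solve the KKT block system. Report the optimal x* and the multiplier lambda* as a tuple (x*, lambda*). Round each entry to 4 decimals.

Form the Lagrangian:
  L(x, lambda) = (1/2) x^T Q x + c^T x + lambda^T (A x - b)
Stationarity (grad_x L = 0): Q x + c + A^T lambda = 0.
Primal feasibility: A x = b.

This gives the KKT block system:
  [ Q   A^T ] [ x     ]   [-c ]
  [ A    0  ] [ lambda ] = [ b ]

Solving the linear system:
  x*      = (0.8571, 0.2857, -1.1429)
  lambda* = (4.1429, 1.1429)
  f(x*)   = 8.5714

x* = (0.8571, 0.2857, -1.1429), lambda* = (4.1429, 1.1429)


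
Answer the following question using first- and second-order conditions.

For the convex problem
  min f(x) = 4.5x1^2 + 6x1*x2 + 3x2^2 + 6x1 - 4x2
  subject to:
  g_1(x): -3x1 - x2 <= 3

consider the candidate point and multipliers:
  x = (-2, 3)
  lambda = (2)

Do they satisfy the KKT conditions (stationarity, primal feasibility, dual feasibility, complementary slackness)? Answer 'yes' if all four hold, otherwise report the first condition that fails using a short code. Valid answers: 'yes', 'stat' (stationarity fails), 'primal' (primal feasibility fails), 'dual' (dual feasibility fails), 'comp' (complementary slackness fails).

Gradient of f: grad f(x) = Q x + c = (6, 2)
Constraint values g_i(x) = a_i^T x - b_i:
  g_1((-2, 3)) = 0
Stationarity residual: grad f(x) + sum_i lambda_i a_i = (0, 0)
  -> stationarity OK
Primal feasibility (all g_i <= 0): OK
Dual feasibility (all lambda_i >= 0): OK
Complementary slackness (lambda_i * g_i(x) = 0 for all i): OK

Verdict: yes, KKT holds.

yes


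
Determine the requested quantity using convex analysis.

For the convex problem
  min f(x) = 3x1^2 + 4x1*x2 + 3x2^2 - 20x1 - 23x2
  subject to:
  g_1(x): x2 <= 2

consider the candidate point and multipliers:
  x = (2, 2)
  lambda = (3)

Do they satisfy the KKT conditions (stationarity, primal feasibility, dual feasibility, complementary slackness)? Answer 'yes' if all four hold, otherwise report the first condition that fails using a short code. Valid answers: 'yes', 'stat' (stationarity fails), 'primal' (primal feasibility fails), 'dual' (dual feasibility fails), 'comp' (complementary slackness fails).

Gradient of f: grad f(x) = Q x + c = (0, -3)
Constraint values g_i(x) = a_i^T x - b_i:
  g_1((2, 2)) = 0
Stationarity residual: grad f(x) + sum_i lambda_i a_i = (0, 0)
  -> stationarity OK
Primal feasibility (all g_i <= 0): OK
Dual feasibility (all lambda_i >= 0): OK
Complementary slackness (lambda_i * g_i(x) = 0 for all i): OK

Verdict: yes, KKT holds.

yes


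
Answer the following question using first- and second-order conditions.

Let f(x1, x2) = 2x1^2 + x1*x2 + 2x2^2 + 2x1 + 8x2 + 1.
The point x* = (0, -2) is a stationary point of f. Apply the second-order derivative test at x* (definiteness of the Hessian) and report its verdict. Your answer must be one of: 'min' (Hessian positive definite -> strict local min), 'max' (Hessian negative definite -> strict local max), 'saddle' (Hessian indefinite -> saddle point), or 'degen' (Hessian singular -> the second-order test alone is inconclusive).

Compute the Hessian H = grad^2 f:
  H = [[4, 1], [1, 4]]
Verify stationarity: grad f(x*) = H x* + g = (0, 0).
Eigenvalues of H: 3, 5.
Both eigenvalues > 0, so H is positive definite -> x* is a strict local min.

min


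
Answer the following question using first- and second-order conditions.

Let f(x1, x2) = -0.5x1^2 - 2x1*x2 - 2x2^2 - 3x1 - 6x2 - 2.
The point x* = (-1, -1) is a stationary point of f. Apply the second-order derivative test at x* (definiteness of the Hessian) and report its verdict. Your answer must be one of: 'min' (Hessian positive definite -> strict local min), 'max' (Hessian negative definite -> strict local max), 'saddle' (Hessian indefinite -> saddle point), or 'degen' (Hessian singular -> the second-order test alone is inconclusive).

Compute the Hessian H = grad^2 f:
  H = [[-1, -2], [-2, -4]]
Verify stationarity: grad f(x*) = H x* + g = (0, 0).
Eigenvalues of H: -5, 0.
H has a zero eigenvalue (singular; negative semidefinite but not definite), so H is neither positive definite, negative definite, nor indefinite. The second-order test alone is inconclusive -> degen.
(Indeed, f is constant along the null direction of H through x*, so x* is not a strict local extremum.)

degen


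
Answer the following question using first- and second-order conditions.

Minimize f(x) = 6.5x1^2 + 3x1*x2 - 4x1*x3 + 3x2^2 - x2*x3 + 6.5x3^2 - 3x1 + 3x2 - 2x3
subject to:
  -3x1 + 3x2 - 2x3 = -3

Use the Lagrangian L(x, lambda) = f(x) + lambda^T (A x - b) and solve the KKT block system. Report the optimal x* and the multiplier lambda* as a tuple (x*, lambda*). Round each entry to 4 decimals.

Form the Lagrangian:
  L(x, lambda) = (1/2) x^T Q x + c^T x + lambda^T (A x - b)
Stationarity (grad_x L = 0): Q x + c + A^T lambda = 0.
Primal feasibility: A x = b.

This gives the KKT block system:
  [ Q   A^T ] [ x     ]   [-c ]
  [ A    0  ] [ lambda ] = [ b ]

Solving the linear system:
  x*      = (0.3526, -0.5243, 0.1847)
  lambda* = (-0.2425)
  f(x*)   = -1.8638

x* = (0.3526, -0.5243, 0.1847), lambda* = (-0.2425)
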